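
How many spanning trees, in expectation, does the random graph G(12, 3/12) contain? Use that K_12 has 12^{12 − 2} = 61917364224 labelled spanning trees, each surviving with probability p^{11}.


K_12 has 12^{12 − 2} = 61917364224 labelled spanning trees.
For each such spanning tree H, let X_H = 1 if all 11 edges of H are present in G. Then P[X_H = 1] = p^{11} = (1/4)^{11} = 1/4194304.
Summing the indicators: E[X] = Σ_H E[X_H] = 61917364224 · p^{11} = 61917364224 · 1/4194304 = 59049/4.
Numerically: E[X] ≈ 1.48e+04.

E[X] = 61917364224 · (1/4)^{11} = 59049/4 ≈ 1.48e+04.


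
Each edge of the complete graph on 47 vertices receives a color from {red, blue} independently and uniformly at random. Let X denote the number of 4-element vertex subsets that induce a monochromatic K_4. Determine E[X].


Let X = Σ_S X_S over the C(47, 4) = 178365 subsets S of size 4, where X_S = 1 if the K_4 on S is monochromatic.
For a fixed S, the K_4 on S has C(4, 2) = 6 edges. P[all 6 edges red] = (1/2)^6, and likewise for blue, so P[monochromatic] = 2·(1/2)^6 = 2^{1 − 6} = 1/32.
By linearity of expectation: E[X] = C(47, 4) · 2^{1 − 6} = 178365 · 1/32 = 178365/32.
Numerically: E[X] ≈ 5573.906.

E[X] = C(47,4)·2^(1−C(4,2)) = 178365/32 ≈ 5573.906.


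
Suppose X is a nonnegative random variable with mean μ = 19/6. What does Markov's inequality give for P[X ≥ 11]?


μ = E[X] = 19/6, a = 11.
Markov: P[X ≥ 11] ≤ μ/a = (19/6)/11 = 19/66.
Numerically: ≈ 0.288.
(Since a = 11 > μ = 3.167, the bound 19/66 is < 1 and informative.)

P[X ≥ 11] ≤ 19/66 ≈ 0.288.


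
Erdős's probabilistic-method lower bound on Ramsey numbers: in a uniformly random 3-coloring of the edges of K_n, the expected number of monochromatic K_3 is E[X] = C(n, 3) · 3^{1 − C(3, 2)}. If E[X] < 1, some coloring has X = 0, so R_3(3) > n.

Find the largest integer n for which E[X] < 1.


We need C(n, 3) · 3^{1 − 3} < 1, i.e. C(n, 3) < 3^{3 − 1} = 9.
Check values of n near the boundary:
  n = 3: C(3, 3) = 1; 1 < 9? YES
  n = 4: C(4, 3) = 4; 4 < 9? YES
  n = 5: C(5, 3) = 10; 10 < 9? NO
  n = 6: C(6, 3) = 20; 20 < 9? NO
  n = 7: C(7, 3) = 35; 35 < 9? NO
The largest n with C(n, 3) < 9 is n = 4 (where E[X] = 4/9 ≈ 0.444). Hence R_3(3) > 4, i.e. R_3(3) ≥ 5.

Largest n = 4; hence R_3(3) > 4.


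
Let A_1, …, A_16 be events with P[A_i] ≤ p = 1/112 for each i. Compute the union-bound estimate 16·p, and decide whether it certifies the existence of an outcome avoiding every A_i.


Union bound: P[∪_{i=1}^{16} A_i] ≤ Σ_i P[A_i] ≤ 16·p = 16·(1/112) = 1/7.
Numerically: 1/7 ≈ 0.14286.
Is 1/7 < 1? YES.
Since P[∪ A_i] ≤ 1/7 < 1, the complement has P[∩ A_i^c] ≥ 1 − 1/7 = 6/7 > 0, so some outcome avoids every A_i.

16·p = 1/7 ≈ 0.14286; existence CERTIFIED by the union bound.


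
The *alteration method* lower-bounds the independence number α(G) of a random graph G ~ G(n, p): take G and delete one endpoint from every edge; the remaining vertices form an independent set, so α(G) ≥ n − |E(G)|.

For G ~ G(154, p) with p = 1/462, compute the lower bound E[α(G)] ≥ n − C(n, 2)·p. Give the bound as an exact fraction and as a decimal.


E[|E(G)|] = C(154, 2)·p = 11781 · (1/462) = 51/2.
E[α(G)] ≥ n − E[|E(G)|] = 154 − 51/2 = 257/2.
Numerically: ≈ 128.500.
(This is only a lower bound; the true E[α(G)] may be larger.)

E[α(G)] ≥ 257/2 ≈ 128.500.


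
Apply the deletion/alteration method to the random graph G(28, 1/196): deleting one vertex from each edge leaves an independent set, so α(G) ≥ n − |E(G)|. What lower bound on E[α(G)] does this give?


E[|E(G)|] = C(28, 2)·p = 378 · (1/196) = 27/14.
E[α(G)] ≥ n − E[|E(G)|] = 28 − 27/14 = 365/14.
Numerically: ≈ 26.071.
(This is only a lower bound; the true E[α(G)] may be larger.)

E[α(G)] ≥ 365/14 ≈ 26.071.


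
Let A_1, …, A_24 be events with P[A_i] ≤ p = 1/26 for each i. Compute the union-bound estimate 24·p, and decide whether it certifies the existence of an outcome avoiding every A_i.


Union bound: P[∪_{i=1}^{24} A_i] ≤ Σ_i P[A_i] ≤ 24·p = 24·(1/26) = 12/13.
Numerically: 12/13 ≈ 0.9231.
Is 12/13 < 1? YES.
Since P[∪ A_i] ≤ 12/13 < 1, the complement has P[∩ A_i^c] ≥ 1 − 12/13 = 1/13 > 0, so some outcome avoids every A_i.

24·p = 12/13 ≈ 0.9231; existence CERTIFIED by the union bound.


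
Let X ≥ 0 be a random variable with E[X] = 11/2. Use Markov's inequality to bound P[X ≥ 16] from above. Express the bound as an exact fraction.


μ = E[X] = 11/2, a = 16.
Markov: P[X ≥ 16] ≤ μ/a = (11/2)/16 = 11/32.
Numerically: ≈ 0.343750.
(Since a = 16 > μ = 5.500000, the bound 11/32 is < 1 and informative.)

P[X ≥ 16] ≤ 11/32 ≈ 0.343750.


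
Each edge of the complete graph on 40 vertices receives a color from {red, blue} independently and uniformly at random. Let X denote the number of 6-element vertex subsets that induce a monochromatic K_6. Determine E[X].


Let X = Σ_S X_S over the C(40, 6) = 3838380 subsets S of size 6, where X_S = 1 if the K_6 on S is monochromatic.
For a fixed S, the K_6 on S has C(6, 2) = 15 edges. P[all 15 edges red] = (1/2)^15, and likewise for blue, so P[monochromatic] = 2·(1/2)^15 = 2^{1 − 15} = 1/16384.
By linearity of expectation: E[X] = C(40, 6) · 2^{1 − 15} = 3838380 · 1/16384 = 959595/4096.
Numerically: E[X] ≈ 234.2761.

E[X] = C(40,6)·2^(1−C(6,2)) = 959595/4096 ≈ 234.2761.


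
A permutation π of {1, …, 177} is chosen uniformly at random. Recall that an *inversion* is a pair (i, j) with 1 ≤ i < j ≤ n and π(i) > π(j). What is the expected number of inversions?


Write X = Σ X_I over the C(177, 2) = 15576 pairs i < j, with X_I the indicator of one inversion.
There are 15576 indicators.
For each fixed pair i < j, the values π(i) and π(j) are two distinct elements of {1, …, 177} in uniformly random order; by symmetry P[π(i) > π(j)] = 1/2.
By linearity: E[X] = 15576 · (1/2) = C(177, 2) · (1/2) = 15576/2 = 7788 ≈ 7788.00000.

E[X] = 7788 = 7788.00000.


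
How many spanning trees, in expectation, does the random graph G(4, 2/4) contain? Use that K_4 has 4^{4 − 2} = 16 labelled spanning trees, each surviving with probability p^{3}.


K_4 has 4^{4 − 2} = 16 labelled spanning trees.
For each such spanning tree H, let X_H = 1 if all 3 edges of H are present in G. Then P[X_H = 1] = p^{3} = (1/2)^{3} = 1/8.
By linearity: E[X] = Σ_H E[X_H] = 16 · p^{3} = 16 · 1/8 = 2.
Numerically: E[X] ≈ 2.

E[X] = 16 · (1/2)^{3} = 2 ≈ 2.


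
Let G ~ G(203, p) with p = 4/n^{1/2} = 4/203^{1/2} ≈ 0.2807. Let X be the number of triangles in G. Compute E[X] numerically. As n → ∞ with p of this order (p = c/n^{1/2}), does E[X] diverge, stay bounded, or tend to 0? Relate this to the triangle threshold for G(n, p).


Number of potential triangles: C(203, 3) = 1373701.
Each occurs with probability p³ ≈ (0.2807)³ ≈ 2.212768e-02.
By linearity: E[X] = C(203, 3)·p³ ≈ 1373701 · 2.212768e-02 ≈ 30396.8186.
Since α = 1/2 < 1, p = c/n^{1/2} ≫ 1/n is above the triangle threshold p ~ 1/n. Asymptotically E[X] ~ (c³/6)·n^{3(1−α)} = (4³/6)·n^{1.5} → ∞; triangles are abundant w.h.p.

E[X] ≈ 30396.8186; in regime p = Θ(1/n^{1/2}) E[X] diverges (above the triangle threshold p ~ 1/n).


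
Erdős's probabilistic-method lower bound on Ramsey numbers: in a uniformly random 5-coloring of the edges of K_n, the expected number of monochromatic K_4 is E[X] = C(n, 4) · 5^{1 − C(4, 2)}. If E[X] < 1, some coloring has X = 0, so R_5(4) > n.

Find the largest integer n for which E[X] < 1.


We need C(n, 4) · 5^{1 − 6} < 1, i.e. C(n, 4) < 5^{6 − 1} = 3125.
Check values of n near the boundary:
  n = 14: C(14, 4) = 1001; 1001 < 3125? YES
  n = 15: C(15, 4) = 1365; 1365 < 3125? YES
  n = 16: C(16, 4) = 1820; 1820 < 3125? YES
  n = 17: C(17, 4) = 2380; 2380 < 3125? YES
  n = 18: C(18, 4) = 3060; 3060 < 3125? YES
  n = 19: C(19, 4) = 3876; 3876 < 3125? NO
The largest n with C(n, 4) < 3125 is n = 18 (where E[X] = 612/625 ≈ 0.9792). Hence R_5(4) > 18, i.e. R_5(4) ≥ 19.

Largest n = 18; hence R_5(4) > 18.


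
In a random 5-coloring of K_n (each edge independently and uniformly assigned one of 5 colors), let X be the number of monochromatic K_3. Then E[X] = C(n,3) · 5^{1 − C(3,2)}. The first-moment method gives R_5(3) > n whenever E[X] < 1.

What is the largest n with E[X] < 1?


We need C(n, 3) · 5^{1 − 3} < 1, i.e. C(n, 3) < 5^{3 − 1} = 25.
Check values of n near the boundary:
  n = 3: C(3, 3) = 1; 1 < 25? YES
  n = 4: C(4, 3) = 4; 4 < 25? YES
  n = 5: C(5, 3) = 10; 10 < 25? YES
  n = 6: C(6, 3) = 20; 20 < 25? YES
  n = 7: C(7, 3) = 35; 35 < 25? NO
  n = 8: C(8, 3) = 56; 56 < 25? NO
  n = 9: C(9, 3) = 84; 84 < 25? NO
The largest n with C(n, 3) < 25 is n = 6 (where E[X] = 4/5 ≈ 0.8000). Hence R_5(3) > 6, i.e. R_5(3) ≥ 7.

Largest n = 6; hence R_5(3) > 6.


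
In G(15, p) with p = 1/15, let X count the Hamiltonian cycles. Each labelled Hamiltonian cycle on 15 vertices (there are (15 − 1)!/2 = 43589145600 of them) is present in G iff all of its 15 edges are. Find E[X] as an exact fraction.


K_15 has (15 − 1)!/2 = 43589145600 labelled Hamiltonian cycles.
For each such Hamiltonian cycle H, let X_H = 1 if all 15 edges of H are present in G. Then P[X_H = 1] = p^{15} = (1/15)^{15} = 1/437893890380859375.
By linearity of expectation: E[X] = Σ_H E[X_H] = 43589145600 · p^{15} = 43589145600 · 1/437893890380859375 = 7175168/72081298828125.
Numerically: E[X] ≈ 9.95e-08.

E[X] = 43589145600 · (1/15)^{15} = 7175168/72081298828125 ≈ 9.95e-08.


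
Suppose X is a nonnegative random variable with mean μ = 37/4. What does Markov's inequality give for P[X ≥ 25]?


μ = E[X] = 37/4, a = 25.
Markov: P[X ≥ 25] ≤ μ/a = (37/4)/25 = 37/100.
Numerically: ≈ 0.370.
(Since a = 25 > μ = 9.250, the bound 37/100 is < 1 and informative.)

P[X ≥ 25] ≤ 37/100 ≈ 0.370.


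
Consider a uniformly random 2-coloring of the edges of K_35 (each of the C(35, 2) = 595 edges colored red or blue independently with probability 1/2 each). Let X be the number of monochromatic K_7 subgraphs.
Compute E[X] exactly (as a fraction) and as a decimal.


Let X = Σ_S X_S over the C(35, 7) = 6724520 subsets S of size 7, where X_S = 1 if the K_7 on S is monochromatic.
For a fixed S, the K_7 on S has C(7, 2) = 21 edges. P[all 21 edges red] = (1/2)^21, and likewise for blue, so P[monochromatic] = 2·(1/2)^21 = 2^{1 − 21} = 1/1048576.
By linearity: E[X] = C(35, 7) · 2^{1 − 21} = 6724520 · 1/1048576 = 840565/131072.
Numerically: E[X] ≈ 6.413.

E[X] = C(35,7)·2^(1−C(7,2)) = 840565/131072 ≈ 6.413.


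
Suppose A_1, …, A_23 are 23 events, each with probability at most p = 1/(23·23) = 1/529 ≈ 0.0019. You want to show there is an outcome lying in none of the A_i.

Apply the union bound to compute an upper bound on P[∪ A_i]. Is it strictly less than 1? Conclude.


Union bound: P[∪_{i=1}^{23} A_i] ≤ Σ_i P[A_i] ≤ 23·p = 23·(1/529) = 1/23.
Numerically: 1/23 ≈ 0.0435.
Is 1/23 < 1? YES.
Since P[∪ A_i] ≤ 1/23 < 1, the complement has P[∩ A_i^c] ≥ 1 − 1/23 = 22/23 > 0, so some outcome avoids every A_i.

23·p = 1/23 ≈ 0.0435; existence CERTIFIED by the union bound.


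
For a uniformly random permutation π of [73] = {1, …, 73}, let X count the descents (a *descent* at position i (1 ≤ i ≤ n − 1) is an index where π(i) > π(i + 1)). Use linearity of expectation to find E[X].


Write X = Σ X_I over i = 1, …, 72, with X_I the indicator of one descent.
There are 72 indicators.
For each fixed i, the pair (π(i), π(i+1)) is a uniformly random ordered pair of distinct values from {1, …, 73}; by symmetry P[π(i) > π(i+1)] = 1/2.
By linearity: E[X] = 72 · (1/2) = (73 − 1) · (1/2) = 36 ≈ 36.000.

E[X] = 36 = 36.000.


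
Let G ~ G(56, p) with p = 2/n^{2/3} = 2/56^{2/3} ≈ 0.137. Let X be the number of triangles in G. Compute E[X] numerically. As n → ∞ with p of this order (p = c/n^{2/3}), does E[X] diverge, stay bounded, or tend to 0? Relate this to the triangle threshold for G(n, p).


Number of potential triangles: C(56, 3) = 27720.
Each occurs with probability p³ ≈ (0.137)³ ≈ 2.55102e-03.
By linearity: E[X] = C(56, 3)·p³ ≈ 27720 · 2.55102e-03 ≈ 70.714.
Since α = 2/3 < 1, p = c/n^{2/3} ≫ 1/n is above the triangle threshold p ~ 1/n. Asymptotically E[X] ~ (c³/6)·n^{3(1−α)} = (2³/6)·n^{1} → ∞; triangles are abundant w.h.p.

E[X] ≈ 70.714; in regime p = Θ(1/n^{2/3}) E[X] diverges (above the triangle threshold p ~ 1/n).


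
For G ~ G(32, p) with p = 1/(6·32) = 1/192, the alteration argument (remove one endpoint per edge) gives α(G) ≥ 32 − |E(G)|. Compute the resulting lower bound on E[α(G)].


E[|E(G)|] = C(32, 2)·p = 496 · (1/192) = 31/12.
E[α(G)] ≥ n − E[|E(G)|] = 32 − 31/12 = 353/12.
Numerically: ≈ 29.416667.
(This is only a lower bound; the true E[α(G)] may be larger.)

E[α(G)] ≥ 353/12 ≈ 29.416667.


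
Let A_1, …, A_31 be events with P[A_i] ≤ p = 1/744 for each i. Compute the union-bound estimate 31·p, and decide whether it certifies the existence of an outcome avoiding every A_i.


Union bound: P[∪_{i=1}^{31} A_i] ≤ Σ_i P[A_i] ≤ 31·p = 31·(1/744) = 1/24.
Numerically: 1/24 ≈ 0.0417.
Is 1/24 < 1? YES.
Since P[∪ A_i] ≤ 1/24 < 1, the complement has P[∩ A_i^c] ≥ 1 − 1/24 = 23/24 > 0, so some outcome avoids every A_i.

31·p = 1/24 ≈ 0.0417; existence CERTIFIED by the union bound.


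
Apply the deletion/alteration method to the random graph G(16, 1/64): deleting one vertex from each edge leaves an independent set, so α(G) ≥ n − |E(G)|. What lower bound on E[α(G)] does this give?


E[|E(G)|] = C(16, 2)·p = 120 · (1/64) = 15/8.
E[α(G)] ≥ n − E[|E(G)|] = 16 − 15/8 = 113/8.
Numerically: ≈ 14.125.
(This is only a lower bound; the true E[α(G)] may be larger.)

E[α(G)] ≥ 113/8 ≈ 14.125.


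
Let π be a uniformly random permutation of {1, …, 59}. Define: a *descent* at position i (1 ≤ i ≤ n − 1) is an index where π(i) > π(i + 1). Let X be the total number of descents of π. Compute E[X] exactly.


Write X = Σ X_I over i = 1, …, 58, with X_I the indicator of one descent.
There are 58 indicators.
For each fixed i, the pair (π(i), π(i+1)) is a uniformly random ordered pair of distinct values from {1, …, 59}; by symmetry P[π(i) > π(i+1)] = 1/2.
By linearity: E[X] = 58 · (1/2) = (59 − 1) · (1/2) = 29 ≈ 29.0000.

E[X] = 29 = 29.0000.


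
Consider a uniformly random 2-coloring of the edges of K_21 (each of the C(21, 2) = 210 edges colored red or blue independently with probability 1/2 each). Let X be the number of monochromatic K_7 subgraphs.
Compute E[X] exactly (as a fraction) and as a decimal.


Let X = Σ_S X_S over the C(21, 7) = 116280 subsets S of size 7, where X_S = 1 if the K_7 on S is monochromatic.
For a fixed S, the K_7 on S has C(7, 2) = 21 edges. P[all 21 edges red] = (1/2)^21, and likewise for blue, so P[monochromatic] = 2·(1/2)^21 = 2^{1 − 21} = 1/1048576.
Summing: E[X] = C(21, 7) · 2^{1 − 21} = 116280 · 1/1048576 = 14535/131072.
Numerically: E[X] ≈ 0.11089.

E[X] = C(21,7)·2^(1−C(7,2)) = 14535/131072 ≈ 0.11089.


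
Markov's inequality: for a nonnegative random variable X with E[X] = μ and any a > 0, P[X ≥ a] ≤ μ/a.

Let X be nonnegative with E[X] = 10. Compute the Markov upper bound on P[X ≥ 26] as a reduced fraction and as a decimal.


μ = E[X] = 10, a = 26.
Markov: P[X ≥ 26] ≤ μ/a = (10)/26 = 5/13.
Numerically: ≈ 0.3846.
(Since a = 26 > μ = 10.0000, the bound 5/13 is < 1 and informative.)

P[X ≥ 26] ≤ 5/13 ≈ 0.3846.


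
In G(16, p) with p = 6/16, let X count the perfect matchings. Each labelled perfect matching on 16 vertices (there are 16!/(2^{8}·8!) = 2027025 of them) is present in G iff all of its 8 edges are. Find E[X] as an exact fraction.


K_16 has 16!/(2^{8}·8!) = 2027025 labelled perfect matchings.
For each such perfect matching H, let X_H = 1 if all 8 edges of H are present in G. Then P[X_H = 1] = p^{8} = (3/8)^{8} = 6561/16777216.
By linearity of expectation: E[X] = Σ_H E[X_H] = 2027025 · p^{8} = 2027025 · 6561/16777216 = 13299311025/16777216.
Numerically: E[X] ≈ 793.

E[X] = 2027025 · (3/8)^{8} = 13299311025/16777216 ≈ 793.


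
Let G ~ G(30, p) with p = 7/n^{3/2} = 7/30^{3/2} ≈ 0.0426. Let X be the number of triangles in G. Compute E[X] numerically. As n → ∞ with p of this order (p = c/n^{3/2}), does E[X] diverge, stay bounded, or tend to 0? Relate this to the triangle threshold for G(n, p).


Number of potential triangles: C(30, 3) = 4060.
Each occurs with probability p³ ≈ (0.0426)³ ≈ 7.731228e-05.
By linearity: E[X] = C(30, 3)·p³ ≈ 4060 · 7.731228e-05 ≈ 0.3139.
Since α = 3/2 > 1, p = c/n^{3/2} = o(1/n) is below the triangle threshold p ~ 1/n. Asymptotically E[X] ~ (c³/6)·n^{3(1−α)} = (7³/6)·n^{-1.5} → 0, so by Markov's inequality G has no triangles w.h.p.

E[X] ≈ 0.3139; in regime p = Θ(1/n^{3/2}) E[X] tends to 0 (below the triangle threshold p ~ 1/n).


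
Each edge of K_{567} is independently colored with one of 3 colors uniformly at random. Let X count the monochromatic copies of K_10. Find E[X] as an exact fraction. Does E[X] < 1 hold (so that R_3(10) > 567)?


E[X] = C(567, 10) · 3^{1 − 45} = 873787071273467749398 · 3^{−44} = 873787071273467749398/984770902183611232881.
As a reduced fraction: E[X] = 10787494707079848758/12157665459056928801 ≈ 0.887.
Is E[X] < 1? YES.
Since E[X] < 1, there exists a 3-coloring of K_{567} with no monochromatic K_10; hence R_3(10) > 567.

E[X] = 10787494707079848758/12157665459056928801 ≈ 0.887; E[X] < 1, so R_3(10) > 567.


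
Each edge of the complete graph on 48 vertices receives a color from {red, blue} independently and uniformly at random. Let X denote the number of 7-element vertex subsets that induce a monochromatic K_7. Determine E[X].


Let X = Σ_S X_S over the C(48, 7) = 73629072 subsets S of size 7, where X_S = 1 if the K_7 on S is monochromatic.
For a fixed S, the K_7 on S has C(7, 2) = 21 edges. P[all 21 edges red] = (1/2)^21, and likewise for blue, so P[monochromatic] = 2·(1/2)^21 = 2^{1 − 21} = 1/1048576.
By linearity: E[X] = C(48, 7) · 2^{1 − 21} = 73629072 · 1/1048576 = 4601817/65536.
Numerically: E[X] ≈ 70.21815.

E[X] = C(48,7)·2^(1−C(7,2)) = 4601817/65536 ≈ 70.21815.


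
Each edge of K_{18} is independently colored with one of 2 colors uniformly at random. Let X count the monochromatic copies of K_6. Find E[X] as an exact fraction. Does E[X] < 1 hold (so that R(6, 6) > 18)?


E[X] = C(18, 6) · 2^{1 − 15} = 18564 · 2^{−14} = 18564/16384.
As a reduced fraction: E[X] = 4641/4096 ≈ 1.13306.
Is E[X] < 1? NO.
Since E[X] ≥ 1, the first-moment bound is inconclusive at n = 18; it does NOT by itself certify R(6, 6) > 18.

E[X] = 4641/4096 ≈ 1.13306; E[X] ≥ 1; first-moment method inconclusive here.


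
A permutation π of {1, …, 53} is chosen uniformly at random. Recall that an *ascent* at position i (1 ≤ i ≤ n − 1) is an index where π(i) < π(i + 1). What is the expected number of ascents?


Write X = Σ X_I over i = 1, …, 52, with X_I the indicator of one ascent.
There are 52 indicators.
For each fixed i, the pair (π(i), π(i+1)) is a uniformly random ordered pair of distinct values from {1, …, 53}; by symmetry P[π(i) < π(i+1)] = 1/2.
By linearity: E[X] = 52 · (1/2) = (53 − 1) · (1/2) = 26 ≈ 26.00000.

E[X] = 26 = 26.00000.


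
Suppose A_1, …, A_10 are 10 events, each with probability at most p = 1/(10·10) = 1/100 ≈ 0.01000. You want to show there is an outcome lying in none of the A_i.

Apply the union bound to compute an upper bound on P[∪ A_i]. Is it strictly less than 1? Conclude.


Union bound: P[∪_{i=1}^{10} A_i] ≤ Σ_i P[A_i] ≤ 10·p = 10·(1/100) = 1/10.
Numerically: 1/10 ≈ 0.10000.
Is 1/10 < 1? YES.
Since P[∪ A_i] ≤ 1/10 < 1, the complement has P[∩ A_i^c] ≥ 1 − 1/10 = 9/10 > 0, so some outcome avoids every A_i.

10·p = 1/10 ≈ 0.10000; existence CERTIFIED by the union bound.


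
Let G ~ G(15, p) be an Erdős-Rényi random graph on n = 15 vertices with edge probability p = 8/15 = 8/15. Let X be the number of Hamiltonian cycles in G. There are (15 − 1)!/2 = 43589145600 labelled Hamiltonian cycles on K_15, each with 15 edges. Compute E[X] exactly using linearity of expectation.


K_15 has (15 − 1)!/2 = 43589145600 labelled Hamiltonian cycles.
For each such Hamiltonian cycle H, let X_H = 1 if all 15 edges of H are present in G. Then P[X_H = 1] = p^{15} = (8/15)^{15} = 35184372088832/437893890380859375.
By linearity of expectation: E[X] = Σ_H E[X_H] = 43589145600 · p^{15} = 43589145600 · 35184372088832/437893890380859375 = 252453780711880523776/72081298828125.
Numerically: E[X] ≈ 3.5023e+06.

E[X] = 43589145600 · (8/15)^{15} = 252453780711880523776/72081298828125 ≈ 3.5023e+06.


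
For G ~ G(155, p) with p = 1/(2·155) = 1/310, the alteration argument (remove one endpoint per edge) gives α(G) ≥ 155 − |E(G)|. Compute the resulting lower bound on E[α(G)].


E[|E(G)|] = C(155, 2)·p = 11935 · (1/310) = 77/2.
E[α(G)] ≥ n − E[|E(G)|] = 155 − 77/2 = 233/2.
Numerically: ≈ 116.500.
(This is only a lower bound; the true E[α(G)] may be larger.)

E[α(G)] ≥ 233/2 ≈ 116.500.


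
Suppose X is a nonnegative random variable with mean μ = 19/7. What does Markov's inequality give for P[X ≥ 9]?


μ = E[X] = 19/7, a = 9.
Markov: P[X ≥ 9] ≤ μ/a = (19/7)/9 = 19/63.
Numerically: ≈ 0.302.
(Since a = 9 > μ = 2.714, the bound 19/63 is < 1 and informative.)

P[X ≥ 9] ≤ 19/63 ≈ 0.302.


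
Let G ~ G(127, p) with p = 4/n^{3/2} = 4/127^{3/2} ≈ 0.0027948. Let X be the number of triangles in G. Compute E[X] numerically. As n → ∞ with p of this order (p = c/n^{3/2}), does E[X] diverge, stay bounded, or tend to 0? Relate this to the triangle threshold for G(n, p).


Number of potential triangles: C(127, 3) = 333375.
Each occurs with probability p³ ≈ (0.0027948)³ ≈ 2.1830477e-08.
By linearity: E[X] = C(127, 3)·p³ ≈ 333375 · 2.1830477e-08 ≈ 0.00728.
Since α = 3/2 > 1, p = c/n^{3/2} = o(1/n) is below the triangle threshold p ~ 1/n. Asymptotically E[X] ~ (c³/6)·n^{3(1−α)} = (4³/6)·n^{-1.5} → 0, so by Markov's inequality G has no triangles w.h.p.

E[X] ≈ 0.00728; in regime p = Θ(1/n^{3/2}) E[X] tends to 0 (below the triangle threshold p ~ 1/n).


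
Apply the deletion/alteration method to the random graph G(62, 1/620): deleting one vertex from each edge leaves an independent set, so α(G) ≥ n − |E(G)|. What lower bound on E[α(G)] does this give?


E[|E(G)|] = C(62, 2)·p = 1891 · (1/620) = 61/20.
E[α(G)] ≥ n − E[|E(G)|] = 62 − 61/20 = 1179/20.
Numerically: ≈ 58.95000.
(This is only a lower bound; the true E[α(G)] may be larger.)

E[α(G)] ≥ 1179/20 ≈ 58.95000.


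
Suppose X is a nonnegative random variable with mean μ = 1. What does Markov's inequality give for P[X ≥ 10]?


μ = E[X] = 1, a = 10.
Markov: P[X ≥ 10] ≤ μ/a = (1)/10 = 1/10.
Numerically: ≈ 0.100000.
(Since a = 10 > μ = 1.000000, the bound 1/10 is < 1 and informative.)

P[X ≥ 10] ≤ 1/10 ≈ 0.100000.


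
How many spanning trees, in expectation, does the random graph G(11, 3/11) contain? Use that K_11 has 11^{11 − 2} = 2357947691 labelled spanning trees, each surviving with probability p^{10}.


K_11 has 11^{11 − 2} = 2357947691 labelled spanning trees.
For each such spanning tree H, let X_H = 1 if all 10 edges of H are present in G. Then P[X_H = 1] = p^{10} = (3/11)^{10} = 59049/25937424601.
By linearity of expectation: E[X] = Σ_H E[X_H] = 2357947691 · p^{10} = 2357947691 · 59049/25937424601 = 59049/11.
Numerically: E[X] ≈ 5368.09.

E[X] = 2357947691 · (3/11)^{10} = 59049/11 ≈ 5368.09.


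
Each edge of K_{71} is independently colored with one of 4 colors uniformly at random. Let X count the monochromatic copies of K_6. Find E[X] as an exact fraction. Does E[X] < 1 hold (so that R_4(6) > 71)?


E[X] = C(71, 6) · 4^{1 − 15} = 143218999 · 4^{−14} = 143218999/268435456.
As a reduced fraction: E[X] = 143218999/268435456 ≈ 0.534.
Is E[X] < 1? YES.
Since E[X] < 1, there exists a 4-coloring of K_{71} with no monochromatic K_6; hence R_4(6) > 71.

E[X] = 143218999/268435456 ≈ 0.534; E[X] < 1, so R_4(6) > 71.


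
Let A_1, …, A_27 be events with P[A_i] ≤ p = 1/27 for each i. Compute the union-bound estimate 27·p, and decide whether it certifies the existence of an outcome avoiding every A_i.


Union bound: P[∪_{i=1}^{27} A_i] ≤ Σ_i P[A_i] ≤ 27·p = 27·(1/27) = 1.
Numerically: 1 ≈ 1.000.
Is 1 < 1? NO.
Since the bound 1 is ≥ 1, the union bound is uninformative here; it does NOT by itself certify existence.

27·p = 1 ≈ 1.000; existence NOT certified by the union bound.


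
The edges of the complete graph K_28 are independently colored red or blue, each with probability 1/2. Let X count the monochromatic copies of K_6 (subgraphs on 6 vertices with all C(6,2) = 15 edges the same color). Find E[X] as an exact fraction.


Let X = Σ_S X_S over the C(28, 6) = 376740 subsets S of size 6, where X_S = 1 if the K_6 on S is monochromatic.
For a fixed S, the K_6 on S has C(6, 2) = 15 edges. P[all 15 edges red] = (1/2)^15, and likewise for blue, so P[monochromatic] = 2·(1/2)^15 = 2^{1 − 15} = 1/16384.
By linearity: E[X] = C(28, 6) · 2^{1 − 15} = 376740 · 1/16384 = 94185/4096.
Numerically: E[X] ≈ 22.994.

E[X] = C(28,6)·2^(1−C(6,2)) = 94185/4096 ≈ 22.994.


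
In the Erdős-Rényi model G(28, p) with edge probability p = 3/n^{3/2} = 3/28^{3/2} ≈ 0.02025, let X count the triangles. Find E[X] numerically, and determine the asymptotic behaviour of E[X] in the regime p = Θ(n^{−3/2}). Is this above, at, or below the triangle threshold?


Number of potential triangles: C(28, 3) = 3276.
Each occurs with probability p³ ≈ (0.02025)³ ≈ 8.301425e-06.
By linearity: E[X] = C(28, 3)·p³ ≈ 3276 · 8.301425e-06 ≈ 0.0272.
Since α = 3/2 > 1, p = c/n^{3/2} = o(1/n) is below the triangle threshold p ~ 1/n. Asymptotically E[X] ~ (c³/6)·n^{3(1−α)} = (3³/6)·n^{-1.5} → 0, so by Markov's inequality G has no triangles w.h.p.

E[X] ≈ 0.0272; in regime p = Θ(1/n^{3/2}) E[X] tends to 0 (below the triangle threshold p ~ 1/n).


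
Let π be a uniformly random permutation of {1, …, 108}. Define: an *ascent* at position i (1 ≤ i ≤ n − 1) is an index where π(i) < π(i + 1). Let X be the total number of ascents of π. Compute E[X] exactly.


Write X = Σ X_I over i = 1, …, 107, with X_I the indicator of one ascent.
There are 107 indicators.
For each fixed i, the pair (π(i), π(i+1)) is a uniformly random ordered pair of distinct values from {1, …, 108}; by symmetry P[π(i) < π(i+1)] = 1/2.
By linearity: E[X] = 107 · (1/2) = (108 − 1) · (1/2) = 107/2 ≈ 53.50000.

E[X] = 107/2 = 53.50000.


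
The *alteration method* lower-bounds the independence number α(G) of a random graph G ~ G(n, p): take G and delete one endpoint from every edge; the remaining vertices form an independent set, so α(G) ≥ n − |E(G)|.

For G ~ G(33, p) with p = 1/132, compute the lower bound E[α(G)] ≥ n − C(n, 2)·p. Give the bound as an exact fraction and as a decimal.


E[|E(G)|] = C(33, 2)·p = 528 · (1/132) = 4.
E[α(G)] ≥ n − E[|E(G)|] = 33 − 4 = 29.
Numerically: ≈ 29.0000.
(This is only a lower bound; the true E[α(G)] may be larger.)

E[α(G)] ≥ 29 ≈ 29.0000.


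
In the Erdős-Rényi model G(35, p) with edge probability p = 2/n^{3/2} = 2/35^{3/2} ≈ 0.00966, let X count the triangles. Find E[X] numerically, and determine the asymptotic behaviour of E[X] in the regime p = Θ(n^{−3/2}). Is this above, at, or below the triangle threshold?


Number of potential triangles: C(35, 3) = 6545.
Each occurs with probability p³ ≈ (0.00966)³ ≈ 9.01122e-07.
By linearity: E[X] = C(35, 3)·p³ ≈ 6545 · 9.01122e-07 ≈ 0.006.
Since α = 3/2 > 1, p = c/n^{3/2} = o(1/n) is below the triangle threshold p ~ 1/n. Asymptotically E[X] ~ (c³/6)·n^{3(1−α)} = (2³/6)·n^{-1.5} → 0, so by Markov's inequality G has no triangles w.h.p.

E[X] ≈ 0.006; in regime p = Θ(1/n^{3/2}) E[X] tends to 0 (below the triangle threshold p ~ 1/n).


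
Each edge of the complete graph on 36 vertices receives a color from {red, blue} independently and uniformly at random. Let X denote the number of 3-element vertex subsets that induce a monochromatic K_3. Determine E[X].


Let X = Σ_S X_S over the C(36, 3) = 7140 subsets S of size 3, where X_S = 1 if the K_3 on S is monochromatic.
For a fixed S, the K_3 on S has C(3, 2) = 3 edges. P[all 3 edges red] = (1/2)^3, and likewise for blue, so P[monochromatic] = 2·(1/2)^3 = 2^{1 − 3} = 1/4.
By linearity of expectation: E[X] = C(36, 3) · 2^{1 − 3} = 7140 · 1/4 = 1785.
Numerically: E[X] ≈ 1785.000.

E[X] = C(36,3)·2^(1−C(3,2)) = 1785 ≈ 1785.000.


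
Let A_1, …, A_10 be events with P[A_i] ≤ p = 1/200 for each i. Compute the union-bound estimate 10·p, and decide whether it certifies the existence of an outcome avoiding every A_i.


Union bound: P[∪_{i=1}^{10} A_i] ≤ Σ_i P[A_i] ≤ 10·p = 10·(1/200) = 1/20.
Numerically: 1/20 ≈ 0.050.
Is 1/20 < 1? YES.
Since P[∪ A_i] ≤ 1/20 < 1, the complement has P[∩ A_i^c] ≥ 1 − 1/20 = 19/20 > 0, so some outcome avoids every A_i.

10·p = 1/20 ≈ 0.050; existence CERTIFIED by the union bound.


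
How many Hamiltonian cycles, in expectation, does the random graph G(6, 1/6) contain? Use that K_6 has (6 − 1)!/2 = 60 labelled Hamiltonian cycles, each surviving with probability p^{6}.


K_6 has (6 − 1)!/2 = 60 labelled Hamiltonian cycles.
For each such Hamiltonian cycle H, let X_H = 1 if all 6 edges of H are present in G. Then P[X_H = 1] = p^{6} = (1/6)^{6} = 1/46656.
By linearity of expectation: E[X] = Σ_H E[X_H] = 60 · p^{6} = 60 · 1/46656 = 5/3888.
Numerically: E[X] ≈ 0.001286.

E[X] = 60 · (1/6)^{6} = 5/3888 ≈ 0.001286.


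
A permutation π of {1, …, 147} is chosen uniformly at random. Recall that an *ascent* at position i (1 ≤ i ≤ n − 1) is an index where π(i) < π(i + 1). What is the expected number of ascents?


Write X = Σ X_I over i = 1, …, 146, with X_I the indicator of one ascent.
There are 146 indicators.
For each fixed i, the pair (π(i), π(i+1)) is a uniformly random ordered pair of distinct values from {1, …, 147}; by symmetry P[π(i) < π(i+1)] = 1/2.
By linearity: E[X] = 146 · (1/2) = (147 − 1) · (1/2) = 73 ≈ 73.000.

E[X] = 73 = 73.000.


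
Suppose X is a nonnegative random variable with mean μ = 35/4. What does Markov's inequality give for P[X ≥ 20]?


μ = E[X] = 35/4, a = 20.
Markov: P[X ≥ 20] ≤ μ/a = (35/4)/20 = 7/16.
Numerically: ≈ 0.43750.
(Since a = 20 > μ = 8.75000, the bound 7/16 is < 1 and informative.)

P[X ≥ 20] ≤ 7/16 ≈ 0.43750.


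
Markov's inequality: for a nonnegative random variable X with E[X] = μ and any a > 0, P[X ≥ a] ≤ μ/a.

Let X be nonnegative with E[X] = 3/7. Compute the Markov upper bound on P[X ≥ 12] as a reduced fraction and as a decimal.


μ = E[X] = 3/7, a = 12.
Markov: P[X ≥ 12] ≤ μ/a = (3/7)/12 = 1/28.
Numerically: ≈ 0.03571.
(Since a = 12 > μ = 0.42857, the bound 1/28 is < 1 and informative.)

P[X ≥ 12] ≤ 1/28 ≈ 0.03571.


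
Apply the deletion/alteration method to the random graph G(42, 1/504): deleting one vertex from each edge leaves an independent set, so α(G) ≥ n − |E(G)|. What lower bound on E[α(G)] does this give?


E[|E(G)|] = C(42, 2)·p = 861 · (1/504) = 41/24.
E[α(G)] ≥ n − E[|E(G)|] = 42 − 41/24 = 967/24.
Numerically: ≈ 40.291667.
(This is only a lower bound; the true E[α(G)] may be larger.)

E[α(G)] ≥ 967/24 ≈ 40.291667.


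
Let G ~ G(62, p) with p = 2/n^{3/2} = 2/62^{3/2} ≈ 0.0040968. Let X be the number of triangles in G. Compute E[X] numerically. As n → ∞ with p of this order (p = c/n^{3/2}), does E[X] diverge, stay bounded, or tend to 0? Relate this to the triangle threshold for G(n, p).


Number of potential triangles: C(62, 3) = 37820.
Each occurs with probability p³ ≈ (0.0040968)³ ≈ 6.8758657e-08.
By linearity: E[X] = C(62, 3)·p³ ≈ 37820 · 6.8758657e-08 ≈ 0.00260.
Since α = 3/2 > 1, p = c/n^{3/2} = o(1/n) is below the triangle threshold p ~ 1/n. Asymptotically E[X] ~ (c³/6)·n^{3(1−α)} = (2³/6)·n^{-1.5} → 0, so by Markov's inequality G has no triangles w.h.p.

E[X] ≈ 0.00260; in regime p = Θ(1/n^{3/2}) E[X] tends to 0 (below the triangle threshold p ~ 1/n).


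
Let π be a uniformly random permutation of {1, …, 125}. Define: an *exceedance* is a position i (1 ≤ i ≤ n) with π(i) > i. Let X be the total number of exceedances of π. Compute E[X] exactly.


Write X = Σ_{i=1}^{125} X_i, where X_i = 1_{π(i) > i}.
For each fixed i, π(i) is uniform over {1, …, 125} (marginal of a uniform permutation), so P[π(i) > i] = (n − i)/n. Summing: Σ_{i=1}^{125} (n − i)/n = (0 + 1 + … + 124)/125 = 125(125 − 1)/(2·125) = (125 − 1)/2.
Hence E[X] = Σ_{i=1}^{125} (125 − i)/125 = 62 ≈ 62.00000.

E[X] = 62 = 62.00000.


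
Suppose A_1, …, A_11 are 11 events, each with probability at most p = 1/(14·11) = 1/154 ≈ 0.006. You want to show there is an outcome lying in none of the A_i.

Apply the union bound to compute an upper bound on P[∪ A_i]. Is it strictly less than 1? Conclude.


Union bound: P[∪_{i=1}^{11} A_i] ≤ Σ_i P[A_i] ≤ 11·p = 11·(1/154) = 1/14.
Numerically: 1/14 ≈ 0.071.
Is 1/14 < 1? YES.
Since P[∪ A_i] ≤ 1/14 < 1, the complement has P[∩ A_i^c] ≥ 1 − 1/14 = 13/14 > 0, so some outcome avoids every A_i.

11·p = 1/14 ≈ 0.071; existence CERTIFIED by the union bound.


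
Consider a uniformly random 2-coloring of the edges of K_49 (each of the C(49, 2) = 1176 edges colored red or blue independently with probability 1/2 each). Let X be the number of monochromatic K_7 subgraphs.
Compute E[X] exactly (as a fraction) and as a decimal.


Let X = Σ_S X_S over the C(49, 7) = 85900584 subsets S of size 7, where X_S = 1 if the K_7 on S is monochromatic.
For a fixed S, the K_7 on S has C(7, 2) = 21 edges. P[all 21 edges red] = (1/2)^21, and likewise for blue, so P[monochromatic] = 2·(1/2)^21 = 2^{1 − 21} = 1/1048576.
Summing: E[X] = C(49, 7) · 2^{1 − 21} = 85900584 · 1/1048576 = 10737573/131072.
Numerically: E[X] ≈ 81.92118.

E[X] = C(49,7)·2^(1−C(7,2)) = 10737573/131072 ≈ 81.92118.


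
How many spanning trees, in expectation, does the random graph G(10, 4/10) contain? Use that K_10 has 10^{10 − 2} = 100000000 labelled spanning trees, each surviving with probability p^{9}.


K_10 has 10^{10 − 2} = 100000000 labelled spanning trees.
For each such spanning tree H, let X_H = 1 if all 9 edges of H are present in G. Then P[X_H = 1] = p^{9} = (2/5)^{9} = 512/1953125.
By linearity of expectation: E[X] = Σ_H E[X_H] = 100000000 · p^{9} = 100000000 · 512/1953125 = 131072/5.
Numerically: E[X] ≈ 2.62e+04.

E[X] = 100000000 · (2/5)^{9} = 131072/5 ≈ 2.62e+04.


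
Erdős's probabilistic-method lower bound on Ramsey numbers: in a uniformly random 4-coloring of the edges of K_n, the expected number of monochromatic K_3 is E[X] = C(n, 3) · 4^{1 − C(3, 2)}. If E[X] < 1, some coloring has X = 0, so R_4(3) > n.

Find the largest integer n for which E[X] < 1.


We need C(n, 3) · 4^{1 − 3} < 1, i.e. C(n, 3) < 4^{3 − 1} = 16.
Check values of n near the boundary:
  n = 3: C(3, 3) = 1; 1 < 16? YES
  n = 4: C(4, 3) = 4; 4 < 16? YES
  n = 5: C(5, 3) = 10; 10 < 16? YES
  n = 6: C(6, 3) = 20; 20 < 16? NO
The largest n with C(n, 3) < 16 is n = 5 (where E[X] = 5/8 ≈ 0.62500). Hence R_4(3) > 5, i.e. R_4(3) ≥ 6.

Largest n = 5; hence R_4(3) > 5.


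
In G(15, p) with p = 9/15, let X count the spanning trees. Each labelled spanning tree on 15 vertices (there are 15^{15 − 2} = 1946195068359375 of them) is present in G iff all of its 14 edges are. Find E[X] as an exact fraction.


K_15 has 15^{15 − 2} = 1946195068359375 labelled spanning trees.
For each such spanning tree H, let X_H = 1 if all 14 edges of H are present in G. Then P[X_H = 1] = p^{14} = (3/5)^{14} = 4782969/6103515625.
Summing the indicators: E[X] = Σ_H E[X_H] = 1946195068359375 · p^{14} = 1946195068359375 · 4782969/6103515625 = 7625597484987/5.
Numerically: E[X] ≈ 1.525e+12.

E[X] = 1946195068359375 · (3/5)^{14} = 7625597484987/5 ≈ 1.525e+12.


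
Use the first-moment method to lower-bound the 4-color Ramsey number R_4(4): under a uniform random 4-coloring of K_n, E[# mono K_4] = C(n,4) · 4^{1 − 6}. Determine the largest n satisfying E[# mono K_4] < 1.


We need C(n, 4) · 4^{1 − 6} < 1, i.e. C(n, 4) < 4^{6 − 1} = 1024.
Check values of n near the boundary:
  n = 13: C(13, 4) = 715; 715 < 1024? YES
  n = 14: C(14, 4) = 1001; 1001 < 1024? YES
  n = 15: C(15, 4) = 1365; 1365 < 1024? NO
The largest n with C(n, 4) < 1024 is n = 14 (where E[X] = 1001/1024 ≈ 0.977539). Hence R_4(4) > 14, i.e. R_4(4) ≥ 15.

Largest n = 14; hence R_4(4) > 14.


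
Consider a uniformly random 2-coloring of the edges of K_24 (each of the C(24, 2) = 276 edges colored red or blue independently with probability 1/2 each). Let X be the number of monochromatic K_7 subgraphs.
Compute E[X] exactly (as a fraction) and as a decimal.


Let X = Σ_S X_S over the C(24, 7) = 346104 subsets S of size 7, where X_S = 1 if the K_7 on S is monochromatic.
For a fixed S, the K_7 on S has C(7, 2) = 21 edges. P[all 21 edges red] = (1/2)^21, and likewise for blue, so P[monochromatic] = 2·(1/2)^21 = 2^{1 − 21} = 1/1048576.
Summing: E[X] = C(24, 7) · 2^{1 − 21} = 346104 · 1/1048576 = 43263/131072.
Numerically: E[X] ≈ 0.3301.

E[X] = C(24,7)·2^(1−C(7,2)) = 43263/131072 ≈ 0.3301.


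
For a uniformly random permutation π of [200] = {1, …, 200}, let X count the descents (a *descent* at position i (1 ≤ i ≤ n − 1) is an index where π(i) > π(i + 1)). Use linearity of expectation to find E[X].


Write X = Σ X_I over i = 1, …, 199, with X_I the indicator of one descent.
There are 199 indicators.
For each fixed i, the pair (π(i), π(i+1)) is a uniformly random ordered pair of distinct values from {1, …, 200}; by symmetry P[π(i) > π(i+1)] = 1/2.
By linearity: E[X] = 199 · (1/2) = (200 − 1) · (1/2) = 199/2 ≈ 99.500.

E[X] = 199/2 = 99.500.


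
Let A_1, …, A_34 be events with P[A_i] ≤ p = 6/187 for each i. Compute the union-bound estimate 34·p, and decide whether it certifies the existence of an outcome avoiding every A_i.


Union bound: P[∪_{i=1}^{34} A_i] ≤ Σ_i P[A_i] ≤ 34·p = 34·(6/187) = 12/11.
Numerically: 12/11 ≈ 1.0909091.
Is 12/11 < 1? NO.
Since the bound 12/11 is ≥ 1, the union bound is uninformative here; it does NOT by itself certify existence.

34·p = 12/11 ≈ 1.0909091; existence NOT certified by the union bound.


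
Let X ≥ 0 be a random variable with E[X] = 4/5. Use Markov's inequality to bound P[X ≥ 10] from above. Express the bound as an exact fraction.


μ = E[X] = 4/5, a = 10.
Markov: P[X ≥ 10] ≤ μ/a = (4/5)/10 = 2/25.
Numerically: ≈ 0.080000.
(Since a = 10 > μ = 0.800000, the bound 2/25 is < 1 and informative.)

P[X ≥ 10] ≤ 2/25 ≈ 0.080000.


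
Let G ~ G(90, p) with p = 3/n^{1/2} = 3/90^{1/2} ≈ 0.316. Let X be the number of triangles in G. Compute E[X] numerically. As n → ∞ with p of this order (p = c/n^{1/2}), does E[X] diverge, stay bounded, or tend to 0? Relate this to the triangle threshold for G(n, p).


Number of potential triangles: C(90, 3) = 117480.
Each occurs with probability p³ ≈ (0.316)³ ≈ 3.16228e-02.
By linearity: E[X] = C(90, 3)·p³ ≈ 117480 · 3.16228e-02 ≈ 3715.044.
Since α = 1/2 < 1, p = c/n^{1/2} ≫ 1/n is above the triangle threshold p ~ 1/n. Asymptotically E[X] ~ (c³/6)·n^{3(1−α)} = (3³/6)·n^{1.5} → ∞; triangles are abundant w.h.p.

E[X] ≈ 3715.044; in regime p = Θ(1/n^{1/2}) E[X] diverges (above the triangle threshold p ~ 1/n).


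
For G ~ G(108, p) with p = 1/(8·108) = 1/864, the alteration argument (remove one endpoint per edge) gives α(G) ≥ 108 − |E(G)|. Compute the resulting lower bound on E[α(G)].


E[|E(G)|] = C(108, 2)·p = 5778 · (1/864) = 107/16.
E[α(G)] ≥ n − E[|E(G)|] = 108 − 107/16 = 1621/16.
Numerically: ≈ 101.312500.
(This is only a lower bound; the true E[α(G)] may be larger.)

E[α(G)] ≥ 1621/16 ≈ 101.312500.
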